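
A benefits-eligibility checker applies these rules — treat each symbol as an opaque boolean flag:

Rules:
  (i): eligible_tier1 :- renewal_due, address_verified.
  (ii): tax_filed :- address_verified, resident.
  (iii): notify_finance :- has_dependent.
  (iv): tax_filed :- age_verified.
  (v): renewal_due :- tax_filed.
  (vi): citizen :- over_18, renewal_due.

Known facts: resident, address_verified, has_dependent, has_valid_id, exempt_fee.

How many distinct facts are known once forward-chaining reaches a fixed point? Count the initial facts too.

Round 1: (ii) [tax_filed :- address_verified, resident.]; (iii) [notify_finance :- has_dependent.]. Adds tax_filed, notify_finance.
Round 2: (v) [renewal_due :- tax_filed.]. Adds renewal_due.
Round 3: (i) [eligible_tier1 :- renewal_due, address_verified.]. Adds eligible_tier1.
Closure: {address_verified, eligible_tier1, exempt_fee, has_dependent, has_valid_id, notify_finance, renewal_due, resident, tax_filed} — 9 facts.

9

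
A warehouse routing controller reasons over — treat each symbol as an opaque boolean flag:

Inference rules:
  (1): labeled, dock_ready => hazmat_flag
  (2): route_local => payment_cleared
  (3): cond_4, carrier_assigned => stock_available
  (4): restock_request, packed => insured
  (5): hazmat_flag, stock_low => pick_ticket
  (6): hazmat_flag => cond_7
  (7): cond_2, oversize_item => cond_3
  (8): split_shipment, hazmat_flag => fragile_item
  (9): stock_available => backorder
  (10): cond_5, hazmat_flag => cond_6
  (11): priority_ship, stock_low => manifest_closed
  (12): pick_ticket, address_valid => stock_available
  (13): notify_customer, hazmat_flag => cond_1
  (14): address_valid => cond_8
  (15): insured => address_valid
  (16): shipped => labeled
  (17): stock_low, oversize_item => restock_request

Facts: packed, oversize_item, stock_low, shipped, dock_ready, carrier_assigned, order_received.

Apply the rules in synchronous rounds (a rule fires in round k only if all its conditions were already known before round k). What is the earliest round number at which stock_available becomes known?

4

[1] (16) [shipped => labeled]; (17) [stock_low, oversize_item => restock_request]. ⇒ new: labeled, restock_request.
[2] (1) [labeled, dock_ready => hazmat_flag]; (4) [restock_request, packed => insured]. ⇒ new: hazmat_flag, insured.
[3] (5) [hazmat_flag, stock_low => pick_ticket]; (6) [hazmat_flag => cond_7]; (15) [insured => address_valid]. ⇒ new: pick_ticket, cond_7, address_valid.
[4] (12) [pick_ticket, address_valid => stock_available]; (14) [address_valid => cond_8]. ⇒ new: stock_available, cond_8.
stock_available first appears in round 4.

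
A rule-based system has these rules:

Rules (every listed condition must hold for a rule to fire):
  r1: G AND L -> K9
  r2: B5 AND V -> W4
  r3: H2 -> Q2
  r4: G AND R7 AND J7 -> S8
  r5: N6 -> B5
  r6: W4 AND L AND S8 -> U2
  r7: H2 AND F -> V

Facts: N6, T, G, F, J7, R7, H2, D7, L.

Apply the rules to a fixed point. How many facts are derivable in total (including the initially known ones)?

16

Round 1 fires r1, r3, r4, r5, r7, giving K9, Q2, S8, B5, V.
Round 2 fires r2, giving W4.
Round 3 fires r6, giving U2.
Closure: {B5, D7, F, G, H2, J7, K9, L, N6, Q2, R7, S8, T, U2, V, W4} — 16 facts.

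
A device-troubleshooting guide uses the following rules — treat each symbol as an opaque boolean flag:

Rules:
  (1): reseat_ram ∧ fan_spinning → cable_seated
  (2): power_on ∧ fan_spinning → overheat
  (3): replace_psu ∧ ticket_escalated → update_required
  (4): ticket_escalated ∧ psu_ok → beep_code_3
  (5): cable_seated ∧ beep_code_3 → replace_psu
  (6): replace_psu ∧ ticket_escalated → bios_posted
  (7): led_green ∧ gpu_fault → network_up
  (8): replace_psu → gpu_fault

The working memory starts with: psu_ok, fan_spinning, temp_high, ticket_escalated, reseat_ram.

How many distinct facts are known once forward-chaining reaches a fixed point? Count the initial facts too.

Round 1 fires (1), (4), giving cable_seated, beep_code_3.
Round 2 fires (5), giving replace_psu.
Round 3 fires (3), (6), (8), giving update_required, bios_posted, gpu_fault.
Closure: {beep_code_3, bios_posted, cable_seated, fan_spinning, gpu_fault, psu_ok, replace_psu, reseat_ram, temp_high, ticket_escalated, update_required} — 11 facts.

11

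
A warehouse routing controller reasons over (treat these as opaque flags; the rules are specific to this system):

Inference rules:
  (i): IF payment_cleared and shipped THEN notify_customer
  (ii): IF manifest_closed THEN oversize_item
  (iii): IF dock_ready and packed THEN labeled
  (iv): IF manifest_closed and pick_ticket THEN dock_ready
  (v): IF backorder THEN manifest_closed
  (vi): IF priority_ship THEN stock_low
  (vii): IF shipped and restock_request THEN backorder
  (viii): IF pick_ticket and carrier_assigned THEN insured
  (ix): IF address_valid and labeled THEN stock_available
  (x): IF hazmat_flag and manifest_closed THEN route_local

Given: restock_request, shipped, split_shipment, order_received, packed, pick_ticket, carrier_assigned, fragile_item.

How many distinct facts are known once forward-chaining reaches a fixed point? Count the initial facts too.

Round 1: (vii) [IF shipped and restock_request THEN backorder]; (viii) [IF pick_ticket and carrier_assigned THEN insured]. New: backorder, insured.
Round 2: (v) [IF backorder THEN manifest_closed]. New: manifest_closed.
Round 3: (ii) [IF manifest_closed THEN oversize_item]; (iv) [IF manifest_closed and pick_ticket THEN dock_ready]. New: oversize_item, dock_ready.
Round 4: (iii) [IF dock_ready and packed THEN labeled]. New: labeled.
Closure: {backorder, carrier_assigned, dock_ready, fragile_item, insured, labeled, manifest_closed, order_received, oversize_item, packed, pick_ticket, restock_request, shipped, split_shipment} — 14 facts.

14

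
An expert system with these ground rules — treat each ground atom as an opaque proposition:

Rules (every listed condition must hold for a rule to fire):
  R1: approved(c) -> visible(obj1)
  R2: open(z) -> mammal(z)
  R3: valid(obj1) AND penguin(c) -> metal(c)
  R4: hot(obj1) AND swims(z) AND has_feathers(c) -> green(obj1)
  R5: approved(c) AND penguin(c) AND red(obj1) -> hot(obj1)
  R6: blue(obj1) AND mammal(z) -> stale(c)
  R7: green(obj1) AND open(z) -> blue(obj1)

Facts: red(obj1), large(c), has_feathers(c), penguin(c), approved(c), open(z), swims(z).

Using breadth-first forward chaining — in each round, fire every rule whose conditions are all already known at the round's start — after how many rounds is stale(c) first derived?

[1] R1 [approved(c) -> visible(obj1)]; R2 [open(z) -> mammal(z)]; R5 [approved(c) AND penguin(c) AND red(obj1) -> hot(obj1)]. ⇒ new: visible(obj1), mammal(z), hot(obj1).
[2] R4 [hot(obj1) AND swims(z) AND has_feathers(c) -> green(obj1)]. ⇒ new: green(obj1).
[3] R7 [green(obj1) AND open(z) -> blue(obj1)]. ⇒ new: blue(obj1).
[4] R6 [blue(obj1) AND mammal(z) -> stale(c)]. ⇒ new: stale(c).
stale(c) first appears in round 4.

4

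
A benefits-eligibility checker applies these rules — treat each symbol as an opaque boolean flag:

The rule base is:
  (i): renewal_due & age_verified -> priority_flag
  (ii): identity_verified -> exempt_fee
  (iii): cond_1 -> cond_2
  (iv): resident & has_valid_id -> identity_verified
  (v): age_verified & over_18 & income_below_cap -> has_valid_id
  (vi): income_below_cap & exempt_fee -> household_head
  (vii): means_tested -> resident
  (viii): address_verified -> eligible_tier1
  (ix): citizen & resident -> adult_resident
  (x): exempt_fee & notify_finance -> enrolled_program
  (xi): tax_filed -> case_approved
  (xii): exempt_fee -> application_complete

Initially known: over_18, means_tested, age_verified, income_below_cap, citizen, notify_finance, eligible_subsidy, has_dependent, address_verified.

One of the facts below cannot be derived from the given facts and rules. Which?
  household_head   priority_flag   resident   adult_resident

priority_flag

Round 1 fires (v), (vii), (viii), giving has_valid_id, resident, eligible_tier1.
Round 2 fires (iv), (ix), giving identity_verified, adult_resident.
Round 3 fires (ii), giving exempt_fee.
Round 4 fires (vi), (x), (xii), giving household_head, enrolled_program, application_complete.
Derived: household_head (round 4), resident (round 1), adult_resident (round 2). priority_flag never appears in any round.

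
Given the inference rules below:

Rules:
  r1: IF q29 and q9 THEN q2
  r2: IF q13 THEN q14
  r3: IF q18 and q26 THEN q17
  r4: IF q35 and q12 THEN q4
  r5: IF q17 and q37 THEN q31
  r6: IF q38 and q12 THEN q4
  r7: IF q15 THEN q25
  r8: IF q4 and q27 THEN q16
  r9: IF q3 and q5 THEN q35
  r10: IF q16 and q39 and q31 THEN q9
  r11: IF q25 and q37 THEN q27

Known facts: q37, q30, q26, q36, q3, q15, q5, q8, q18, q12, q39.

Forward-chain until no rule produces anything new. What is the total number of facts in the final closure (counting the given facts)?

19

Round 1: r3 [IF q18 and q26 THEN q17]; r7 [IF q15 THEN q25]; r9 [IF q3 and q5 THEN q35]. Adds q17, q25, q35.
Round 2: r4 [IF q35 and q12 THEN q4]; r5 [IF q17 and q37 THEN q31]; r11 [IF q25 and q37 THEN q27]. Adds q4, q31, q27.
Round 3: r8 [IF q4 and q27 THEN q16]. Adds q16.
Round 4: r10 [IF q16 and q39 and q31 THEN q9]. Adds q9.
Closure: {q12, q15, q16, q17, q18, q25, q26, q27, q3, q30, q31, q35, q36, q37, q39, q4, q5, q8, q9} — 19 facts.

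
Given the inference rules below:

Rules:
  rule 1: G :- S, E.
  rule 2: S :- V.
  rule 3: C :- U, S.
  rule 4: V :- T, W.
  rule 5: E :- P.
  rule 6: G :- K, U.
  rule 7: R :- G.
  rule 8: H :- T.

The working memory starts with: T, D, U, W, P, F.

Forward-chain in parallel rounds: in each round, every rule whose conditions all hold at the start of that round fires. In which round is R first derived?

Round 1: rule 4 [V :- T, W.]; rule 5 [E :- P.]; rule 8 [H :- T.]. Adds V, E, H.
Round 2: rule 2 [S :- V.]. Adds S.
Round 3: rule 1 [G :- S, E.]; rule 3 [C :- U, S.]. Adds G, C.
Round 4: rule 7 [R :- G.]. Adds R.
R first appears in round 4.

4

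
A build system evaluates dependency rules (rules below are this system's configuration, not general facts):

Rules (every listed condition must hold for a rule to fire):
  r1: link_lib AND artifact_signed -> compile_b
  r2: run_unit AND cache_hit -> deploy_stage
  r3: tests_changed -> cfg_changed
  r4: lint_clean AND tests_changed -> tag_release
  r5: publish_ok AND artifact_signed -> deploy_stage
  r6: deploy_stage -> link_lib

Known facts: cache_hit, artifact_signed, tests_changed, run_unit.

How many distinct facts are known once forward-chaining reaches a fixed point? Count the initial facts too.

Round 1: r2 [run_unit AND cache_hit -> deploy_stage]; r3 [tests_changed -> cfg_changed]. New: deploy_stage, cfg_changed.
Round 2: r6 [deploy_stage -> link_lib]. New: link_lib.
Round 3: r1 [link_lib AND artifact_signed -> compile_b]. New: compile_b.
Closure: {artifact_signed, cache_hit, cfg_changed, compile_b, deploy_stage, link_lib, run_unit, tests_changed} — 8 facts.

8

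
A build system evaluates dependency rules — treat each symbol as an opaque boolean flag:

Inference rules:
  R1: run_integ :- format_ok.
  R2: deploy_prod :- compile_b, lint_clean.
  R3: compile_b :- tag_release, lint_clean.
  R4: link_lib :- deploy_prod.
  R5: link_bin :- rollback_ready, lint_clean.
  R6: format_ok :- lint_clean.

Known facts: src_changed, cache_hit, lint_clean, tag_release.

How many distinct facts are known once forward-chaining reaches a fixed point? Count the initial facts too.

9

Round 1 fires R3, R6, giving compile_b, format_ok.
Round 2 fires R1, R2, giving run_integ, deploy_prod.
Round 3 fires R4, giving link_lib.
Closure: {cache_hit, compile_b, deploy_prod, format_ok, link_lib, lint_clean, run_integ, src_changed, tag_release} — 9 facts.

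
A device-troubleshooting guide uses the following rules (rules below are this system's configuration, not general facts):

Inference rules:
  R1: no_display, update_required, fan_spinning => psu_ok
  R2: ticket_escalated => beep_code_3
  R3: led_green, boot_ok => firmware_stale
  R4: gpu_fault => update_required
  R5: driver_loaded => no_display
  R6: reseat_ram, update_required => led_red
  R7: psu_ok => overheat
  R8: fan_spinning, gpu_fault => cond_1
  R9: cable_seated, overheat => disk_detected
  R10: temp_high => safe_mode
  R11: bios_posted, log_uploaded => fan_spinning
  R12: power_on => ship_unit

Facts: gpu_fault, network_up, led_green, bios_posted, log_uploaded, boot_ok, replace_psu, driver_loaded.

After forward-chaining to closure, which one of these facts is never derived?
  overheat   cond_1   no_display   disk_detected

disk_detected

Round 1 — R3, R4, R5, R11, derive firmware_stale, update_required, no_display, fan_spinning.
Round 2 — R1, R8, derive psu_ok, cond_1.
Round 3 — R7, derive overheat.
Derived: cond_1 (round 2), no_display (round 1), overheat (round 3). disk_detected never appears in any round.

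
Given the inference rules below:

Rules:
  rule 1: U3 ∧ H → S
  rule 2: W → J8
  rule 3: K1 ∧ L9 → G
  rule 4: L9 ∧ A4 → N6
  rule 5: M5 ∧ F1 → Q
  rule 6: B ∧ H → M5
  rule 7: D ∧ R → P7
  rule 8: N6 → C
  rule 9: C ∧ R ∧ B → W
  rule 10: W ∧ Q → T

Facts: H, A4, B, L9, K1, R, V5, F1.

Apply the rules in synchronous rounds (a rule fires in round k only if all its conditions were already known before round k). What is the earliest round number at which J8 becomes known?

Round 1 fires rule 3, rule 4, rule 6, giving G, N6, M5.
Round 2 fires rule 5, rule 8, giving Q, C.
Round 3 fires rule 9, giving W.
Round 4 fires rule 2, rule 10, giving J8, T.
J8 first appears in round 4.

4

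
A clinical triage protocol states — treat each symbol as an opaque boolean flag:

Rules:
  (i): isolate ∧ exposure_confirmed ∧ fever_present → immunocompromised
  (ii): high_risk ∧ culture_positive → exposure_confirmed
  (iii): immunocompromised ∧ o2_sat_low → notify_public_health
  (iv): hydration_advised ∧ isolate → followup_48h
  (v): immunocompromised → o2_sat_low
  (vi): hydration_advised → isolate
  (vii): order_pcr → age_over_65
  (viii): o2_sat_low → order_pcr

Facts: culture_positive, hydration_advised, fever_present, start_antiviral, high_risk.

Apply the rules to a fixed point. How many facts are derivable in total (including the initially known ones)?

Round 1: (ii) [high_risk ∧ culture_positive → exposure_confirmed]; (vi) [hydration_advised → isolate]. Adds exposure_confirmed, isolate.
Round 2: (i) [isolate ∧ exposure_confirmed ∧ fever_present → immunocompromised]; (iv) [hydration_advised ∧ isolate → followup_48h]. Adds immunocompromised, followup_48h.
Round 3: (v) [immunocompromised → o2_sat_low]. Adds o2_sat_low.
Round 4: (iii) [immunocompromised ∧ o2_sat_low → notify_public_health]; (viii) [o2_sat_low → order_pcr]. Adds notify_public_health, order_pcr.
Round 5: (vii) [order_pcr → age_over_65]. Adds age_over_65.
Closure: {age_over_65, culture_positive, exposure_confirmed, fever_present, followup_48h, high_risk, hydration_advised, immunocompromised, isolate, notify_public_health, o2_sat_low, order_pcr, start_antiviral} — 13 facts.

13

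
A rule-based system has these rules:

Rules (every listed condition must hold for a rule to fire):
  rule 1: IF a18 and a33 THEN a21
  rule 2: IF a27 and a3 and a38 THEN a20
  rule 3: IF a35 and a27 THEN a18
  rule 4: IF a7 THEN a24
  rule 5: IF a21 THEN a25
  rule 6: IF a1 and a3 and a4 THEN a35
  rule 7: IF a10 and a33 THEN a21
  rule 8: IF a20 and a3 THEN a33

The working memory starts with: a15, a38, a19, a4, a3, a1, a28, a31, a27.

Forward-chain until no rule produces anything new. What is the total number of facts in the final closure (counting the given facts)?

15

Round 1 fires rule 2, rule 6, giving a20, a35.
Round 2 fires rule 3, rule 8, giving a18, a33.
Round 3 fires rule 1, giving a21.
Round 4 fires rule 5, giving a25.
Closure: {a1, a15, a18, a19, a20, a21, a25, a27, a28, a3, a31, a33, a35, a38, a4} — 15 facts.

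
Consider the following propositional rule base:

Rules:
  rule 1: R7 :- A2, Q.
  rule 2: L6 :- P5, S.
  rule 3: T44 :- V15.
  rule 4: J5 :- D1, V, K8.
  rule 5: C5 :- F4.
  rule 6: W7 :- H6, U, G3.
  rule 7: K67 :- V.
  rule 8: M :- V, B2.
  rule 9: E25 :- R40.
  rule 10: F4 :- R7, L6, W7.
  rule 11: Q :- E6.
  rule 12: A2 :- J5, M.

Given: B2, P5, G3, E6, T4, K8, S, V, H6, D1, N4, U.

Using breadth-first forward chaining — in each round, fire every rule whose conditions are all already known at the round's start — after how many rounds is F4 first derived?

Round 1 fires rule 2, rule 4, rule 6, rule 7, rule 8, rule 11, giving L6, J5, W7, K67, M, Q.
Round 2 fires rule 12, giving A2.
Round 3 fires rule 1, giving R7.
Round 4 fires rule 10, giving F4.
F4 first appears in round 4.

4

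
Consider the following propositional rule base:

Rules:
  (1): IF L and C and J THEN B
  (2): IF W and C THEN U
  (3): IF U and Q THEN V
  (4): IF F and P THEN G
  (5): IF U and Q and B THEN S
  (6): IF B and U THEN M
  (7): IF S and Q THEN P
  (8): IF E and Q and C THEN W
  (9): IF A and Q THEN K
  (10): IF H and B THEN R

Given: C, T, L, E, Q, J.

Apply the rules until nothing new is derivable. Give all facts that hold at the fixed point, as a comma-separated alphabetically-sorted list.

Round 1 fires (1), (8), giving B, W.
Round 2 fires (2), giving U.
Round 3 fires (3), (5), (6), giving V, S, M.
Round 4 fires (7), giving P.

B, C, E, J, L, M, P, Q, S, T, U, V, W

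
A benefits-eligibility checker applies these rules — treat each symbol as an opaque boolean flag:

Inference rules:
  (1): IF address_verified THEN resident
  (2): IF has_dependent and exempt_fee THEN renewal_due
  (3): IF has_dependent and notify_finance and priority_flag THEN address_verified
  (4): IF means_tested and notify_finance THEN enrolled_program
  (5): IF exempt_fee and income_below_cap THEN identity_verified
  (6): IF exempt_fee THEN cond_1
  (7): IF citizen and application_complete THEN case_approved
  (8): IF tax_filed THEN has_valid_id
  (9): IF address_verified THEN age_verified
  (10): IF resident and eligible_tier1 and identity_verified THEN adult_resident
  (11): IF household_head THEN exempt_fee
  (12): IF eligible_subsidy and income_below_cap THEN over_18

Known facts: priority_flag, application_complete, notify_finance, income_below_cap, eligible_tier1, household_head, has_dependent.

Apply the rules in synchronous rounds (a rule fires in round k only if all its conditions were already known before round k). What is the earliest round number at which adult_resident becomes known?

3

Round 1 — (3), (11), derive address_verified, exempt_fee.
Round 2 — (1), (2), (5), (6), (9), derive resident, renewal_due, identity_verified, cond_1, age_verified.
Round 3 — (10), derive adult_resident.
adult_resident first appears in round 3.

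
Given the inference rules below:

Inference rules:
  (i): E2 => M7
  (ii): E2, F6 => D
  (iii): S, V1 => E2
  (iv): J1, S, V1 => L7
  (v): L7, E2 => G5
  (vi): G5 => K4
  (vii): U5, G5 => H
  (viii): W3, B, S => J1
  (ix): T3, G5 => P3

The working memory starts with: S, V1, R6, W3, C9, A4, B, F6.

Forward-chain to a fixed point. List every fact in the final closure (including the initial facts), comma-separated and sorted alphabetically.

Round 1: (iii) [S, V1 => E2]; (viii) [W3, B, S => J1]. New: E2, J1.
Round 2: (i) [E2 => M7]; (ii) [E2, F6 => D]; (iv) [J1, S, V1 => L7]. New: M7, D, L7.
Round 3: (v) [L7, E2 => G5]. New: G5.
Round 4: (vi) [G5 => K4]. New: K4.

A4, B, C9, D, E2, F6, G5, J1, K4, L7, M7, R6, S, V1, W3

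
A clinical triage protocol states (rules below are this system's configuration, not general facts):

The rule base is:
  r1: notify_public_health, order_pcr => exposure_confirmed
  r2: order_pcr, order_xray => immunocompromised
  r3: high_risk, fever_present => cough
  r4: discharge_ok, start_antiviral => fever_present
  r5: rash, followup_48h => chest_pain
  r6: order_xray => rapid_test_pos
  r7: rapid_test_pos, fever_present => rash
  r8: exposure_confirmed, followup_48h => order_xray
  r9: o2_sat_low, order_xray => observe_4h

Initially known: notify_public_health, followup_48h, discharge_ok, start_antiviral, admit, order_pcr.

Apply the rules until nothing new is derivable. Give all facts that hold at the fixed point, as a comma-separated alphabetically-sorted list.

admit, chest_pain, discharge_ok, exposure_confirmed, fever_present, followup_48h, immunocompromised, notify_public_health, order_pcr, order_xray, rapid_test_pos, rash, start_antiviral

Round 1: r1 [notify_public_health, order_pcr => exposure_confirmed]; r4 [discharge_ok, start_antiviral => fever_present]. New: exposure_confirmed, fever_present.
Round 2: r8 [exposure_confirmed, followup_48h => order_xray]. New: order_xray.
Round 3: r2 [order_pcr, order_xray => immunocompromised]; r6 [order_xray => rapid_test_pos]. New: immunocompromised, rapid_test_pos.
Round 4: r7 [rapid_test_pos, fever_present => rash]. New: rash.
Round 5: r5 [rash, followup_48h => chest_pain]. New: chest_pain.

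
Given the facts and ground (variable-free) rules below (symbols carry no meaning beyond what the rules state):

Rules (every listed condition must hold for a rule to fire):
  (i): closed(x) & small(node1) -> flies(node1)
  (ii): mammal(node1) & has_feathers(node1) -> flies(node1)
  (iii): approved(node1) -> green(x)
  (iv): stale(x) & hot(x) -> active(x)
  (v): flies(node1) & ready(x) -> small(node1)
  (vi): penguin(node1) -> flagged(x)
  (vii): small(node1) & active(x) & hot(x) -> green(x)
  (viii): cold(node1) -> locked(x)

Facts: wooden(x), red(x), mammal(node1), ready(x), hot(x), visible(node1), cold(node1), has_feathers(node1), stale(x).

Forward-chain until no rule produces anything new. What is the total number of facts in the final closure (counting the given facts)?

14

[1] (ii) [mammal(node1) & has_feathers(node1) -> flies(node1)]; (iv) [stale(x) & hot(x) -> active(x)]; (viii) [cold(node1) -> locked(x)]. ⇒ new: flies(node1), active(x), locked(x).
[2] (v) [flies(node1) & ready(x) -> small(node1)]. ⇒ new: small(node1).
[3] (vii) [small(node1) & active(x) & hot(x) -> green(x)]. ⇒ new: green(x).
Closure: {active(x), cold(node1), flies(node1), green(x), has_feathers(node1), hot(x), locked(x), mammal(node1), ready(x), red(x), small(node1), stale(x), visible(node1), wooden(x)} — 14 facts.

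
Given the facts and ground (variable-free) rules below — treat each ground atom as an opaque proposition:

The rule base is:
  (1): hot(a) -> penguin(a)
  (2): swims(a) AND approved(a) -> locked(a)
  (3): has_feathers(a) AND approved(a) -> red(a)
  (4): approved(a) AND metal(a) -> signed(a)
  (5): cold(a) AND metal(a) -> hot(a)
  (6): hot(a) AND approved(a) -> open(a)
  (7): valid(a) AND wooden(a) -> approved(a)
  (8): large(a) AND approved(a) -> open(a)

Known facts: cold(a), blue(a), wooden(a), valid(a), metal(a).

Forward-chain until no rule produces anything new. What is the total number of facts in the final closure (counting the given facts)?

[1] (5) [cold(a) AND metal(a) -> hot(a)]; (7) [valid(a) AND wooden(a) -> approved(a)]. ⇒ new: hot(a), approved(a).
[2] (1) [hot(a) -> penguin(a)]; (4) [approved(a) AND metal(a) -> signed(a)]; (6) [hot(a) AND approved(a) -> open(a)]. ⇒ new: penguin(a), signed(a), open(a).
Closure: {approved(a), blue(a), cold(a), hot(a), metal(a), open(a), penguin(a), signed(a), valid(a), wooden(a)} — 10 facts.

10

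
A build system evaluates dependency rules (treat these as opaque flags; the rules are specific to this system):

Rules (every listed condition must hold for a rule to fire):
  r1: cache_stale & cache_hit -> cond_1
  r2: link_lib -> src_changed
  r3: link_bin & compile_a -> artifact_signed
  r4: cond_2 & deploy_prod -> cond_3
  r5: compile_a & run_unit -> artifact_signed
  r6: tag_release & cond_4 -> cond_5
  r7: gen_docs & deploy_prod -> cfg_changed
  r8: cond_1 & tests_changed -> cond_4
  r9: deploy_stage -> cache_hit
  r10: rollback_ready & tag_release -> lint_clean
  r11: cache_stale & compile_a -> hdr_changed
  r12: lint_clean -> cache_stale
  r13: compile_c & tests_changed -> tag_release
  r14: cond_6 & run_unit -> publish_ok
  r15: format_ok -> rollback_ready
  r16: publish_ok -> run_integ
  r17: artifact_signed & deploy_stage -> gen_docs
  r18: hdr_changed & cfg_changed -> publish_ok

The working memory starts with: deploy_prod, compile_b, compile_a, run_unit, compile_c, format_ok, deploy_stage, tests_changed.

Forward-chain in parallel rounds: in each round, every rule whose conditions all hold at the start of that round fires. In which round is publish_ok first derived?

5

Round 1 fires r5, r9, r13, r15, giving artifact_signed, cache_hit, tag_release, rollback_ready.
Round 2 fires r10, r17, giving lint_clean, gen_docs.
Round 3 fires r7, r12, giving cfg_changed, cache_stale.
Round 4 fires r1, r11, giving cond_1, hdr_changed.
Round 5 fires r8, r18, giving cond_4, publish_ok.
publish_ok first appears in round 5.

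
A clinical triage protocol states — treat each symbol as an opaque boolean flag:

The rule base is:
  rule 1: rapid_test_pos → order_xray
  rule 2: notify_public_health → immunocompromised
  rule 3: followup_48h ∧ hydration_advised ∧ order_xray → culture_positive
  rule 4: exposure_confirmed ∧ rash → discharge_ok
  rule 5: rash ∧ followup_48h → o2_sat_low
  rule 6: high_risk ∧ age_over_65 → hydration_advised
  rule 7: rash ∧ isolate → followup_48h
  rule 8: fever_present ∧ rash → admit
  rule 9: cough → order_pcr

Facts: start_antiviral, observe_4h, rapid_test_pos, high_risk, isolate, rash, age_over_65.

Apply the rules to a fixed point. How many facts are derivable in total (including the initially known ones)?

Round 1: rule 1 [rapid_test_pos → order_xray]; rule 6 [high_risk ∧ age_over_65 → hydration_advised]; rule 7 [rash ∧ isolate → followup_48h]. Adds order_xray, hydration_advised, followup_48h.
Round 2: rule 3 [followup_48h ∧ hydration_advised ∧ order_xray → culture_positive]; rule 5 [rash ∧ followup_48h → o2_sat_low]. Adds culture_positive, o2_sat_low.
Closure: {age_over_65, culture_positive, followup_48h, high_risk, hydration_advised, isolate, o2_sat_low, observe_4h, order_xray, rapid_test_pos, rash, start_antiviral} — 12 facts.

12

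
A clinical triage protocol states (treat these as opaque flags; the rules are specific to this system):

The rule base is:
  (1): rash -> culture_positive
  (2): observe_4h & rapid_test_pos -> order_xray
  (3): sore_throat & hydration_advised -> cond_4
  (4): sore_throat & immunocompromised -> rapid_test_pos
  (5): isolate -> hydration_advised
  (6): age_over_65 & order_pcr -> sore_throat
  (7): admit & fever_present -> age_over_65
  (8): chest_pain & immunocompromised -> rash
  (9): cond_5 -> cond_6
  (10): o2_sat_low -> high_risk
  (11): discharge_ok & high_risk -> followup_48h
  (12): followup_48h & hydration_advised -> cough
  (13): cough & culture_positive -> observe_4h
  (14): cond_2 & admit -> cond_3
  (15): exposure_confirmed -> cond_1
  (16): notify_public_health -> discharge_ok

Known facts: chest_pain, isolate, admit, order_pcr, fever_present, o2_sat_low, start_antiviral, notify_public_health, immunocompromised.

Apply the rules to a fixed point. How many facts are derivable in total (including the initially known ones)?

22

[1] (5) [isolate -> hydration_advised]; (7) [admit & fever_present -> age_over_65]; (8) [chest_pain & immunocompromised -> rash]; (10) [o2_sat_low -> high_risk]; (16) [notify_public_health -> discharge_ok]. ⇒ new: hydration_advised, age_over_65, rash, high_risk, discharge_ok.
[2] (1) [rash -> culture_positive]; (6) [age_over_65 & order_pcr -> sore_throat]; (11) [discharge_ok & high_risk -> followup_48h]. ⇒ new: culture_positive, sore_throat, followup_48h.
[3] (3) [sore_throat & hydration_advised -> cond_4]; (4) [sore_throat & immunocompromised -> rapid_test_pos]; (12) [followup_48h & hydration_advised -> cough]. ⇒ new: cond_4, rapid_test_pos, cough.
[4] (13) [cough & culture_positive -> observe_4h]. ⇒ new: observe_4h.
[5] (2) [observe_4h & rapid_test_pos -> order_xray]. ⇒ new: order_xray.
Closure: {admit, age_over_65, chest_pain, cond_4, cough, culture_positive, discharge_ok, fever_present, followup_48h, high_risk, hydration_advised, immunocompromised, isolate, notify_public_health, o2_sat_low, observe_4h, order_pcr, order_xray, rapid_test_pos, rash, sore_throat, start_antiviral} — 22 facts.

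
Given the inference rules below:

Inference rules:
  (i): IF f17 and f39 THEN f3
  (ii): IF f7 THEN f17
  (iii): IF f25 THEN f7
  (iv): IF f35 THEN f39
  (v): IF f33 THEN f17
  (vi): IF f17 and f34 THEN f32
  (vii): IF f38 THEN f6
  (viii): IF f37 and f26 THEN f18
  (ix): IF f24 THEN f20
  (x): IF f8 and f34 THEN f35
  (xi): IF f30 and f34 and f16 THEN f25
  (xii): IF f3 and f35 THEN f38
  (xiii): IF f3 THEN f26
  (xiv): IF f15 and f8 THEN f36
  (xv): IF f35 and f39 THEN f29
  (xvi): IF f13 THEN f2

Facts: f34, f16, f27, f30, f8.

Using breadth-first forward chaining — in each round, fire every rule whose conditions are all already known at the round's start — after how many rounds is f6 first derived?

6

Round 1: (x) [IF f8 and f34 THEN f35]; (xi) [IF f30 and f34 and f16 THEN f25]. New: f35, f25.
Round 2: (iii) [IF f25 THEN f7]; (iv) [IF f35 THEN f39]. New: f7, f39.
Round 3: (ii) [IF f7 THEN f17]; (xv) [IF f35 and f39 THEN f29]. New: f17, f29.
Round 4: (i) [IF f17 and f39 THEN f3]; (vi) [IF f17 and f34 THEN f32]. New: f3, f32.
Round 5: (xii) [IF f3 and f35 THEN f38]; (xiii) [IF f3 THEN f26]. New: f38, f26.
Round 6: (vii) [IF f38 THEN f6]. New: f6.
f6 first appears in round 6.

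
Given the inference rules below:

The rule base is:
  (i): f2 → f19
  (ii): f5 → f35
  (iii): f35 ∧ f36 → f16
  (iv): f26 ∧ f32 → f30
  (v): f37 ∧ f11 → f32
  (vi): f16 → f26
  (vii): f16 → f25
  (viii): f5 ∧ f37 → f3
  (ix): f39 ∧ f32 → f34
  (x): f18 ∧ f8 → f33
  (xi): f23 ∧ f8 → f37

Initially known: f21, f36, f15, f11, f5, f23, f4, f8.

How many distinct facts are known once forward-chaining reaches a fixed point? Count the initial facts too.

16

Round 1: (ii) [f5 → f35]; (xi) [f23 ∧ f8 → f37]. Adds f35, f37.
Round 2: (iii) [f35 ∧ f36 → f16]; (v) [f37 ∧ f11 → f32]; (viii) [f5 ∧ f37 → f3]. Adds f16, f32, f3.
Round 3: (vi) [f16 → f26]; (vii) [f16 → f25]. Adds f26, f25.
Round 4: (iv) [f26 ∧ f32 → f30]. Adds f30.
Closure: {f11, f15, f16, f21, f23, f25, f26, f3, f30, f32, f35, f36, f37, f4, f5, f8} — 16 facts.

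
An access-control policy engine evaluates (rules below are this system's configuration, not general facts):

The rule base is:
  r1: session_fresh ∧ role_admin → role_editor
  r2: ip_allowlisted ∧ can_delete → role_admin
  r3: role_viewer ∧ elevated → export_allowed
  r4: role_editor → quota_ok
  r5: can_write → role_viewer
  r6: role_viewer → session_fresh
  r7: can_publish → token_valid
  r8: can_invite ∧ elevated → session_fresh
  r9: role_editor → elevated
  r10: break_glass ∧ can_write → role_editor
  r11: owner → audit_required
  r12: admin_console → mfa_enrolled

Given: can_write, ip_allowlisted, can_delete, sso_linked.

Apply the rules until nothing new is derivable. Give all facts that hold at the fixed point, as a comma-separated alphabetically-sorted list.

can_delete, can_write, elevated, export_allowed, ip_allowlisted, quota_ok, role_admin, role_editor, role_viewer, session_fresh, sso_linked

Round 1: r2 [ip_allowlisted ∧ can_delete → role_admin]; r5 [can_write → role_viewer]. New: role_admin, role_viewer.
Round 2: r6 [role_viewer → session_fresh]. New: session_fresh.
Round 3: r1 [session_fresh ∧ role_admin → role_editor]. New: role_editor.
Round 4: r4 [role_editor → quota_ok]; r9 [role_editor → elevated]. New: quota_ok, elevated.
Round 5: r3 [role_viewer ∧ elevated → export_allowed]. New: export_allowed.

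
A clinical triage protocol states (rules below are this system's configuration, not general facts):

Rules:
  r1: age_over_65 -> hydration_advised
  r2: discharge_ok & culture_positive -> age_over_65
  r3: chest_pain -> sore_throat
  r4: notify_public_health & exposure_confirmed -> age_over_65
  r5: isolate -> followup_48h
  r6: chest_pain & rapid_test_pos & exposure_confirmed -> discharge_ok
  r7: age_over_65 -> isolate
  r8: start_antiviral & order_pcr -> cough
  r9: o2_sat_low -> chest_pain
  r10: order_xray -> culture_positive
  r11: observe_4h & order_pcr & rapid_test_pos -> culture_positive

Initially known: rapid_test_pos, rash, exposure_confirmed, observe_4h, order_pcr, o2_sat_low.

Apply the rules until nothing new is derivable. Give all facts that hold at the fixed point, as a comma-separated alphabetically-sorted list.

Round 1 — r9, r11, derive chest_pain, culture_positive.
Round 2 — r3, r6, derive sore_throat, discharge_ok.
Round 3 — r2, derive age_over_65.
Round 4 — r1, r7, derive hydration_advised, isolate.
Round 5 — r5, derive followup_48h.

age_over_65, chest_pain, culture_positive, discharge_ok, exposure_confirmed, followup_48h, hydration_advised, isolate, o2_sat_low, observe_4h, order_pcr, rapid_test_pos, rash, sore_throat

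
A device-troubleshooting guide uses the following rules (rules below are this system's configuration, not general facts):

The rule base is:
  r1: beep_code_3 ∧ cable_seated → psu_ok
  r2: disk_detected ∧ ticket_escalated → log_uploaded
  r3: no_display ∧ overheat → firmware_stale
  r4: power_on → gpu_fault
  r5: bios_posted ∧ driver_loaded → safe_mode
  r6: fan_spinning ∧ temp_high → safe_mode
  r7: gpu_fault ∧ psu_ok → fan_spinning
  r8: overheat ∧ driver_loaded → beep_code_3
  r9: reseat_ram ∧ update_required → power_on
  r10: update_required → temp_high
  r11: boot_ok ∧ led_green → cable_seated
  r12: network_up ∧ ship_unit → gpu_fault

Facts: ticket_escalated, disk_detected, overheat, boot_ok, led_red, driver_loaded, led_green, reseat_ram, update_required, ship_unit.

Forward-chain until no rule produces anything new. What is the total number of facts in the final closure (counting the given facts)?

19

[1] r2 [disk_detected ∧ ticket_escalated → log_uploaded]; r8 [overheat ∧ driver_loaded → beep_code_3]; r9 [reseat_ram ∧ update_required → power_on]; r10 [update_required → temp_high]; r11 [boot_ok ∧ led_green → cable_seated]. ⇒ new: log_uploaded, beep_code_3, power_on, temp_high, cable_seated.
[2] r1 [beep_code_3 ∧ cable_seated → psu_ok]; r4 [power_on → gpu_fault]. ⇒ new: psu_ok, gpu_fault.
[3] r7 [gpu_fault ∧ psu_ok → fan_spinning]. ⇒ new: fan_spinning.
[4] r6 [fan_spinning ∧ temp_high → safe_mode]. ⇒ new: safe_mode.
Closure: {beep_code_3, boot_ok, cable_seated, disk_detected, driver_loaded, fan_spinning, gpu_fault, led_green, led_red, log_uploaded, overheat, power_on, psu_ok, reseat_ram, safe_mode, ship_unit, temp_high, ticket_escalated, update_required} — 19 facts.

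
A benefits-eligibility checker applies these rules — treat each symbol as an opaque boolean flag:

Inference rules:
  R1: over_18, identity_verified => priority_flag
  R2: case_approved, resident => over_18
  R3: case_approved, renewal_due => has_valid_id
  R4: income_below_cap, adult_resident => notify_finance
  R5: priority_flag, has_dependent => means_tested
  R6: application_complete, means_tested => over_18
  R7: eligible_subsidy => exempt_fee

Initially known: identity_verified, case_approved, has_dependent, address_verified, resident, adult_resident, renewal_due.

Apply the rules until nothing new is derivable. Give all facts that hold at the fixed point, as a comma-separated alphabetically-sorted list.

[1] R2 [case_approved, resident => over_18]; R3 [case_approved, renewal_due => has_valid_id]. ⇒ new: over_18, has_valid_id.
[2] R1 [over_18, identity_verified => priority_flag]. ⇒ new: priority_flag.
[3] R5 [priority_flag, has_dependent => means_tested]. ⇒ new: means_tested.

address_verified, adult_resident, case_approved, has_dependent, has_valid_id, identity_verified, means_tested, over_18, priority_flag, renewal_due, resident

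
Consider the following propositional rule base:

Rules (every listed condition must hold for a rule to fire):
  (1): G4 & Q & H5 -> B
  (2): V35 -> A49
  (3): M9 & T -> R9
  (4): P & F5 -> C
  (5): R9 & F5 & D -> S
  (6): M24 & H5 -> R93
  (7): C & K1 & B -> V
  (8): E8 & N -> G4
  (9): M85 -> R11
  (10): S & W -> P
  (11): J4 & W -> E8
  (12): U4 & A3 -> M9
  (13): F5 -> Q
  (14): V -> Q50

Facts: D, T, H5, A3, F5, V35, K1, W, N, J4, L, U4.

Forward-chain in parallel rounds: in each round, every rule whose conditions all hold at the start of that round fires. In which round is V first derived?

Round 1 — (2), (11), (12), (13), derive A49, E8, M9, Q.
Round 2 — (3), (8), derive R9, G4.
Round 3 — (1), (5), derive B, S.
Round 4 — (10), derive P.
Round 5 — (4), derive C.
Round 6 — (7), derive V.
V first appears in round 6.

6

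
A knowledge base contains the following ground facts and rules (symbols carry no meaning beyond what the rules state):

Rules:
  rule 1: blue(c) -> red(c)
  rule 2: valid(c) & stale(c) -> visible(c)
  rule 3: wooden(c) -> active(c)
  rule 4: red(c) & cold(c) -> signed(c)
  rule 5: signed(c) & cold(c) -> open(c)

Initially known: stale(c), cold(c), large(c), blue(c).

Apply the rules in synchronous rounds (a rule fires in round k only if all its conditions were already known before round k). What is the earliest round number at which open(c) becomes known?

3

Round 1 fires rule 1, giving red(c).
Round 2 fires rule 4, giving signed(c).
Round 3 fires rule 5, giving open(c).
open(c) first appears in round 3.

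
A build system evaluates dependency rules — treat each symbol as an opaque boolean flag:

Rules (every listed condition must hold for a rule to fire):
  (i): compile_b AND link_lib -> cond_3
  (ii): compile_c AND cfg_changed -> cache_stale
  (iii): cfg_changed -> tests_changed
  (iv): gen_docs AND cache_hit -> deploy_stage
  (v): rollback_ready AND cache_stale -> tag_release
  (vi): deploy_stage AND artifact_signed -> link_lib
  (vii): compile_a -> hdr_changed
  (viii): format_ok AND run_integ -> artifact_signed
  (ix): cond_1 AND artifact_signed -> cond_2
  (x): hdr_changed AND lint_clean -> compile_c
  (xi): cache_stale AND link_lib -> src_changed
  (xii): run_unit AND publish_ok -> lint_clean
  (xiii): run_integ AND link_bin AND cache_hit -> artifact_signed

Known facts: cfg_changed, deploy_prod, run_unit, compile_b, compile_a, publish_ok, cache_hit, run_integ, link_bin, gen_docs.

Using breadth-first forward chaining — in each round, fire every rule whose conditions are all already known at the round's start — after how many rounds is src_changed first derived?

4

Round 1 — (iii), (iv), (vii), (xii), (xiii), derive tests_changed, deploy_stage, hdr_changed, lint_clean, artifact_signed.
Round 2 — (vi), (x), derive link_lib, compile_c.
Round 3 — (i), (ii), derive cond_3, cache_stale.
Round 4 — (xi), derive src_changed.
src_changed first appears in round 4.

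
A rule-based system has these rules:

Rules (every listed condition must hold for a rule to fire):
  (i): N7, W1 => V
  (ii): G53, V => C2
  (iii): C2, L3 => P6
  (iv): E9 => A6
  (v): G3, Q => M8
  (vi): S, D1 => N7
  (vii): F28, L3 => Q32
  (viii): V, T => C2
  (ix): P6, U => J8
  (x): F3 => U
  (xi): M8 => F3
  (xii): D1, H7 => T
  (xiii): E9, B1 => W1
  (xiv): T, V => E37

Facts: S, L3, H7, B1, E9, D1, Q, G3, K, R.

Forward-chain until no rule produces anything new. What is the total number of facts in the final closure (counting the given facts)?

22

Round 1: (iv) [E9 => A6]; (v) [G3, Q => M8]; (vi) [S, D1 => N7]; (xii) [D1, H7 => T]; (xiii) [E9, B1 => W1]. Adds A6, M8, N7, T, W1.
Round 2: (i) [N7, W1 => V]; (xi) [M8 => F3]. Adds V, F3.
Round 3: (viii) [V, T => C2]; (x) [F3 => U]; (xiv) [T, V => E37]. Adds C2, U, E37.
Round 4: (iii) [C2, L3 => P6]. Adds P6.
Round 5: (ix) [P6, U => J8]. Adds J8.
Closure: {A6, B1, C2, D1, E37, E9, F3, G3, H7, J8, K, L3, M8, N7, P6, Q, R, S, T, U, V, W1} — 22 facts.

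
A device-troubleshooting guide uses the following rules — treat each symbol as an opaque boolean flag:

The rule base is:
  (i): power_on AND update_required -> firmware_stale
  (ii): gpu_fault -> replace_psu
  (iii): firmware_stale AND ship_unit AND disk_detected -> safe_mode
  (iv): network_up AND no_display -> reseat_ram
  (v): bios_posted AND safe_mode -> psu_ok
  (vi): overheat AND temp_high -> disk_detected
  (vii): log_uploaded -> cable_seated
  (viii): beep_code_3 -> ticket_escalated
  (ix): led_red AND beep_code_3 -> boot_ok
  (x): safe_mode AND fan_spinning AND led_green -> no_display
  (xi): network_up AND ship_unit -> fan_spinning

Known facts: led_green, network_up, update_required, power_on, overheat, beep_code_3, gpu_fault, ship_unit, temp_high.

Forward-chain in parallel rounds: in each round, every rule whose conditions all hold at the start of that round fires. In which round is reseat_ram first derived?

Round 1: (i) [power_on AND update_required -> firmware_stale]; (ii) [gpu_fault -> replace_psu]; (vi) [overheat AND temp_high -> disk_detected]; (viii) [beep_code_3 -> ticket_escalated]; (xi) [network_up AND ship_unit -> fan_spinning]. Adds firmware_stale, replace_psu, disk_detected, ticket_escalated, fan_spinning.
Round 2: (iii) [firmware_stale AND ship_unit AND disk_detected -> safe_mode]. Adds safe_mode.
Round 3: (x) [safe_mode AND fan_spinning AND led_green -> no_display]. Adds no_display.
Round 4: (iv) [network_up AND no_display -> reseat_ram]. Adds reseat_ram.
reseat_ram first appears in round 4.

4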